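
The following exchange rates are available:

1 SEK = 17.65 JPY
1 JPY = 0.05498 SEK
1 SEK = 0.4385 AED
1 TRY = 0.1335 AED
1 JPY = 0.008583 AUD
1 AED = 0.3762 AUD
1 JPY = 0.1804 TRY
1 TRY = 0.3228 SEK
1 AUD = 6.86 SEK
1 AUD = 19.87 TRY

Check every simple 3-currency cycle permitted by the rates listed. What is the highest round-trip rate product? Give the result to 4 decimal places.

AUD→SEK→AED→AUD: 6.86 × 0.4385 × 0.3762 = 1.13165
AUD→SEK→JPY→AUD: 6.86 × 17.65 × 0.008583 = 1.03922
JPY→TRY→SEK→JPY: 0.1804 × 0.3228 × 17.65 = 1.02781
AUD→TRY→AED→AUD: 19.87 × 0.1335 × 0.3762 = 0.99793
Maximum is AUD→SEK→AED→AUD at 1.1317; arbitrage exists.

1.1317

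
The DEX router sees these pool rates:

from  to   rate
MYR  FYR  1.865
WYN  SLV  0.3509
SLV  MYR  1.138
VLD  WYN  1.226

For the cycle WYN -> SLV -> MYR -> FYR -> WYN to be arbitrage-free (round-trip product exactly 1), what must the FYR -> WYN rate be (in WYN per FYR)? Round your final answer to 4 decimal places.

Known legs of the cycle: 0.3509 × 1.138 × 1.865 = 0.744739633
For no arbitrage the full-cycle product must be 1, so the missing rate is 1 / 0.744739633 ≈ 1.342751.

1.3428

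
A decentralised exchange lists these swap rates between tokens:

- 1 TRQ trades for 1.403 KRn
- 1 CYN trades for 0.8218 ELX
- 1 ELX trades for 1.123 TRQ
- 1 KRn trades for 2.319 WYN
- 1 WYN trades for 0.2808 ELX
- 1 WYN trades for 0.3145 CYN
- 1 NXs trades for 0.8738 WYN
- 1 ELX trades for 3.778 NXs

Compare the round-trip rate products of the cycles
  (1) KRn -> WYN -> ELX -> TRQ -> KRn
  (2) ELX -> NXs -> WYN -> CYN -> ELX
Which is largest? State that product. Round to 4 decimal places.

1.0260

(1) 2.319 × 0.2808 × 1.123 × 1.403 = 1.02597
(2) 3.778 × 0.8738 × 0.3145 × 0.8218 = 0.85322
Highest is cycle (1) at 1.0260 (>1, arbitrage).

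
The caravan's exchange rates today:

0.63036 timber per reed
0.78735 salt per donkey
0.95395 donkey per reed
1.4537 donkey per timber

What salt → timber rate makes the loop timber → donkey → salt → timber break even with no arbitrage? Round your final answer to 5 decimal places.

Known legs of the cycle: 1.4537 × 0.78735 = 1.144570695
For no arbitrage the full-cycle product must be 1, so the missing rate is 1 / 1.144570695 ≈ 0.8736900.

0.87369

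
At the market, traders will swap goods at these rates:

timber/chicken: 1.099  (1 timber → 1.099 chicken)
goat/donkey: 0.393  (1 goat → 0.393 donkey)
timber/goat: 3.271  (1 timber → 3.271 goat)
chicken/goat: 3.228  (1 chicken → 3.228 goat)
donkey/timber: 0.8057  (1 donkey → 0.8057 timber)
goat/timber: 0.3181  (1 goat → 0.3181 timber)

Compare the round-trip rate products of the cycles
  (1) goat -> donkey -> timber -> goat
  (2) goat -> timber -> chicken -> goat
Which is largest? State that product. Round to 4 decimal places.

(1) 0.393 × 0.8057 × 3.271 = 1.03573
(2) 0.3181 × 1.099 × 3.228 = 1.12848
Highest is cycle (2) at 1.1285 (>1, arbitrage).

1.1285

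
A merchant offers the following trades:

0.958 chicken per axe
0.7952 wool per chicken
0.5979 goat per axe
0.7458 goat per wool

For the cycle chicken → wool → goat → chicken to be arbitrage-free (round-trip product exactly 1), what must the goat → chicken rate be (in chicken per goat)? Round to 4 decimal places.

Known legs of the cycle: 0.7952 × 0.7458 = 0.59306016
For no arbitrage the full-cycle product must be 1, so the missing rate is 1 / 0.59306016 ≈ 1.686170.

1.6862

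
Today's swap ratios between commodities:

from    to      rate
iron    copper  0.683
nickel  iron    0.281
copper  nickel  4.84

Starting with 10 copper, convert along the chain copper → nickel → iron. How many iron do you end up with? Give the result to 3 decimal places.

13.600

10 copper × 4.84 = 48.4 nickel
48.4 nickel × 0.281 = 13.6004 iron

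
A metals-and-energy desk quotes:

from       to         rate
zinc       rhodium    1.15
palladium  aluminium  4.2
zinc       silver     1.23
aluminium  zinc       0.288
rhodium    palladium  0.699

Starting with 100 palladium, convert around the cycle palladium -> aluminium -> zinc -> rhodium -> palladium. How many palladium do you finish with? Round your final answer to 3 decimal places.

97.234

100 palladium × 4.2 = 420 aluminium
420 aluminium × 0.288 = 120.96 zinc
120.96 zinc × 1.15 = 139.104 rhodium
139.104 rhodium × 0.699 = 97.233696 palladium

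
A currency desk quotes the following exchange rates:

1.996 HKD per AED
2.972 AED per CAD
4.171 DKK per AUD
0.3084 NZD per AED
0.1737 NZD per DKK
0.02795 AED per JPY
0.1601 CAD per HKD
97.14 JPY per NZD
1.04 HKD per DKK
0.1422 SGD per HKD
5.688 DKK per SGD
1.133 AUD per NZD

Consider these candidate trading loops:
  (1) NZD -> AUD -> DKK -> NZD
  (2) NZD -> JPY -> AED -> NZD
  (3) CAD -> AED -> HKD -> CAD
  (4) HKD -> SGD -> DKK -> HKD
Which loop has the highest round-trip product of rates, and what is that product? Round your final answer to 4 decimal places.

(1) 1.133 × 4.171 × 0.1737 = 0.82086
(2) 97.14 × 0.02795 × 0.3084 = 0.83733
(3) 2.972 × 1.996 × 0.1601 = 0.94973
(4) 0.1422 × 5.688 × 1.04 = 0.84119
Highest is cycle (3) at 0.9497 (≤1, no arbitrage).

0.9497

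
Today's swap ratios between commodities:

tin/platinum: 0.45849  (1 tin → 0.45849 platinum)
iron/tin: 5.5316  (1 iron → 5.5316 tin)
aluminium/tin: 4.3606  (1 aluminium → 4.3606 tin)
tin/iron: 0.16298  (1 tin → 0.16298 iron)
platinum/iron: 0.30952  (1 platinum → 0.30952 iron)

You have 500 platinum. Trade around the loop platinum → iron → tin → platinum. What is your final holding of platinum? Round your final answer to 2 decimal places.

392.50

500 platinum × 0.30952 = 154.76 iron
154.76 iron × 5.5316 = 856.070416 tin
856.070416 tin × 0.45849 = 392.49972503184 platinum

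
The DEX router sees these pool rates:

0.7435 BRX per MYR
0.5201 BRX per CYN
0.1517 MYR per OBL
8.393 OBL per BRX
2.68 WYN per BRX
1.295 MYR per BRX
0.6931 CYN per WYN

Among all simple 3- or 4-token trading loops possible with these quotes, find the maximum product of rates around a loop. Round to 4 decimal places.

BRX→WYN→CYN→BRX: 2.68 × 0.6931 × 0.5201 = 0.96609
MYR→BRX→OBL→MYR: 0.7435 × 8.393 × 0.1517 = 0.94664
Maximum is BRX→WYN→CYN→BRX at 0.9661; no arbitrage — every cycle loses value.

0.9661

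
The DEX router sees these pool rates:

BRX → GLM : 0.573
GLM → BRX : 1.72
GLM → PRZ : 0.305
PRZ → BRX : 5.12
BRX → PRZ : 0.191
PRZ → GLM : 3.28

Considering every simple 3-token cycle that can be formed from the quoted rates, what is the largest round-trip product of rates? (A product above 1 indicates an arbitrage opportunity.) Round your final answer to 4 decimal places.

1.0775

BRX→PRZ→GLM→BRX: 0.191 × 3.28 × 1.72 = 1.07755
BRX→GLM→PRZ→BRX: 0.573 × 0.305 × 5.12 = 0.89480
Maximum is BRX→PRZ→GLM→BRX at 1.0775; arbitrage exists.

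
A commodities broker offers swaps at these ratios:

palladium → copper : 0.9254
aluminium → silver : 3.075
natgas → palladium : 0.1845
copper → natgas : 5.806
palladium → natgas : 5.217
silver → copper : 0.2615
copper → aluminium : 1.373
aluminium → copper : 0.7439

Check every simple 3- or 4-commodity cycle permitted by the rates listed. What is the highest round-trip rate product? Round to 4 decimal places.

1.1040

silver→copper→aluminium→silver: 0.2615 × 1.373 × 3.075 = 1.10405
natgas→palladium→copper→natgas: 0.1845 × 0.9254 × 5.806 = 0.99129
Maximum is silver→copper→aluminium→silver at 1.1040; arbitrage exists.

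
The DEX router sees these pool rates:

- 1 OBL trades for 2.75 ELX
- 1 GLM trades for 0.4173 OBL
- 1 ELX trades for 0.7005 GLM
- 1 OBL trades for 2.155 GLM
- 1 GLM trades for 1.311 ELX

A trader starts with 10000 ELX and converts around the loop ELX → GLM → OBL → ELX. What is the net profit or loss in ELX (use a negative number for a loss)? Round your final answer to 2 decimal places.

-1961.24

10000 ELX × 0.7005 = 7005 GLM
7005 GLM × 0.4173 = 2923.1865 OBL
2923.1865 OBL × 2.75 = 8038.762875 ELX
Net change: 8038.762875 − 10000 = -1961.237125 ELX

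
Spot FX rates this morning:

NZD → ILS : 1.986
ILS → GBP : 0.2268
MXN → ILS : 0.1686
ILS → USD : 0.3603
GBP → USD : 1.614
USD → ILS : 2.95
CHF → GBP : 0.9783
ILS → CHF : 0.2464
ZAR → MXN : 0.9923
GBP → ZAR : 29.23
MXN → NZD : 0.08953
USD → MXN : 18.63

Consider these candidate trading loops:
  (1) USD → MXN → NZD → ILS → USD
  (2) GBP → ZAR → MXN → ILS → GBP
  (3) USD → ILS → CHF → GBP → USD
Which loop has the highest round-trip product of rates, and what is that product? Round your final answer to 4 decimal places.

(1) 18.63 × 0.08953 × 1.986 × 0.3603 = 1.19351
(2) 29.23 × 0.9923 × 0.1686 × 0.2268 = 1.10910
(3) 2.95 × 0.2464 × 0.9783 × 1.614 = 1.14773
Highest is cycle (1) at 1.1935 (>1, arbitrage).

1.1935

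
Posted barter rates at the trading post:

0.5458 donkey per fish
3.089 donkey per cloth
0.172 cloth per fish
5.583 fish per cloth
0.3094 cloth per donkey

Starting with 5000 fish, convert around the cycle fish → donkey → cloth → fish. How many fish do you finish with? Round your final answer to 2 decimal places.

5000 fish × 0.5458 = 2729 donkey
2729 donkey × 0.3094 = 844.3526 cloth
844.3526 cloth × 5.583 = 4714.0205658 fish

4714.02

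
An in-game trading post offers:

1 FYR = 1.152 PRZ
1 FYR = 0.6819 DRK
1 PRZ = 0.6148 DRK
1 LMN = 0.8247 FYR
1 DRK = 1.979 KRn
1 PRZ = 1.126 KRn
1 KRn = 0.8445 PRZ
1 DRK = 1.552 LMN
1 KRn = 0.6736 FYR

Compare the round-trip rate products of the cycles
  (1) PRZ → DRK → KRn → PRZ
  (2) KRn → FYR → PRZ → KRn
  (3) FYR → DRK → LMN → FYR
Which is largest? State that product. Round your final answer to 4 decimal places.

1.0275

(1) 0.6148 × 1.979 × 0.8445 = 1.02749
(2) 0.6736 × 1.152 × 1.126 = 0.87376
(3) 0.6819 × 1.552 × 0.8247 = 0.87279
Highest is cycle (1) at 1.0275 (>1, arbitrage).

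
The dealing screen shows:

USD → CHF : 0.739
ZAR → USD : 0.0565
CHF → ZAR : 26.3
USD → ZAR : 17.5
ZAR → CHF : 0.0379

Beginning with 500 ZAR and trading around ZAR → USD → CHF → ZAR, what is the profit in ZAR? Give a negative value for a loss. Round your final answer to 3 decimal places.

500 ZAR × 0.0565 = 28.25 USD
28.25 USD × 0.739 = 20.87675 CHF
20.87675 CHF × 26.3 = 549.058525 ZAR
Net change: 549.058525 − 500 = 49.058525 ZAR

49.059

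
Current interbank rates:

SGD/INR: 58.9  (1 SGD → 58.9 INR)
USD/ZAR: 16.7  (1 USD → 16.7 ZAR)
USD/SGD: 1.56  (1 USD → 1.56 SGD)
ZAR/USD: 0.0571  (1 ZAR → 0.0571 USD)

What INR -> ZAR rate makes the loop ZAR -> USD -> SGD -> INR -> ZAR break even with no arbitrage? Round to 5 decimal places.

Known legs of the cycle: 0.0571 × 1.56 × 58.9 = 5.2465764
For no arbitrage the full-cycle product must be 1, so the missing rate is 1 / 5.2465764 ≈ 0.1906005.

0.19060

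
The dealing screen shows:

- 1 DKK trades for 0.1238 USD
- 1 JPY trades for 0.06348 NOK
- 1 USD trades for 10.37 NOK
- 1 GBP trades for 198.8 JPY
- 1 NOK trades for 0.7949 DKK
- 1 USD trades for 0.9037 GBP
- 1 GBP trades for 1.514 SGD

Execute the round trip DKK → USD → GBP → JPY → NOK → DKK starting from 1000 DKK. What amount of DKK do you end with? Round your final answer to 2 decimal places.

1000 DKK × 0.1238 = 123.8 USD
123.8 USD × 0.9037 = 111.87806 GBP
111.87806 GBP × 198.8 = 22241.358328 JPY
22241.358328 JPY × 0.06348 = 1411.88142666144 NOK
1411.88142666144 NOK × 0.7949 = 1122.304546053178656 DKK

1122.30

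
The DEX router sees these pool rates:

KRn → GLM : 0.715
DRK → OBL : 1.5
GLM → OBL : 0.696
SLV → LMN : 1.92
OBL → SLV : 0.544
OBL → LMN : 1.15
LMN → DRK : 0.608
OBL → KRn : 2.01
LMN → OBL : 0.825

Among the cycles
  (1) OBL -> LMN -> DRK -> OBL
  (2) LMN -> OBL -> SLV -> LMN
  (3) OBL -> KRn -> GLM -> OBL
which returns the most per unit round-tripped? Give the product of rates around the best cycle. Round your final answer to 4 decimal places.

1.0488

(1) 1.15 × 0.608 × 1.5 = 1.04880
(2) 0.825 × 0.544 × 1.92 = 0.86170
(3) 2.01 × 0.715 × 0.696 = 1.00026
Highest is cycle (1) at 1.0488 (>1, arbitrage).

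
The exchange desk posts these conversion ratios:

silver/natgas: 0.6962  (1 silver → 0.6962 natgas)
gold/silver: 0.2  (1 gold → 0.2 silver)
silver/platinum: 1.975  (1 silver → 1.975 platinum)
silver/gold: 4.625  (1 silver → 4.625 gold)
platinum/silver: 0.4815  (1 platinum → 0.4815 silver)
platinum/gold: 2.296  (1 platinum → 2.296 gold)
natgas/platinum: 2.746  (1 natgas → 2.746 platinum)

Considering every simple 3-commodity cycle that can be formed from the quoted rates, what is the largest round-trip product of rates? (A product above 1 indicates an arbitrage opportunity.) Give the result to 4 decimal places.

0.9205

natgas→platinum→silver→natgas: 2.746 × 0.4815 × 0.6962 = 0.92051
gold→silver→platinum→gold: 0.2 × 1.975 × 2.296 = 0.90692
Maximum is natgas→platinum→silver→natgas at 0.9205; no arbitrage — every cycle loses value.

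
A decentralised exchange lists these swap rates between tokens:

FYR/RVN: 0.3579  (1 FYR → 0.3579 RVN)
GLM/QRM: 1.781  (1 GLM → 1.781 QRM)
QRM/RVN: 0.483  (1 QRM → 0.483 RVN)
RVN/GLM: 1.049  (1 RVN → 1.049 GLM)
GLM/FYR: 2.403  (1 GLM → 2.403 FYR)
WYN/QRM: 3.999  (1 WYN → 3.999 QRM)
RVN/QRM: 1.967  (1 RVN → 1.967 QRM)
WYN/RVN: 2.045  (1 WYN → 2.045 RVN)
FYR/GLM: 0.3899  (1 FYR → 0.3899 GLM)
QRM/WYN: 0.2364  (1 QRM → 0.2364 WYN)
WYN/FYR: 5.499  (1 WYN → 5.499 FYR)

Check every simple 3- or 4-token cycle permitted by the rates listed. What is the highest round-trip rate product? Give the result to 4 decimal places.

QRM→WYN→RVN→QRM: 0.2364 × 2.045 × 1.967 = 0.95092
QRM→WYN→FYR→RVN→QRM: 0.2364 × 5.499 × 0.3579 × 1.967 = 0.91516
QRM→WYN→RVN→GLM→QRM: 0.2364 × 2.045 × 1.049 × 1.781 = 0.90319
QRM→WYN→FYR→GLM→QRM: 0.2364 × 5.499 × 0.3899 × 1.781 = 0.90271
QRM→RVN→GLM→QRM: 0.483 × 1.049 × 1.781 = 0.90237
RVN→GLM→FYR→RVN: 1.049 × 2.403 × 0.3579 = 0.90218
Maximum is QRM→WYN→RVN→QRM at 0.9509; no arbitrage — every cycle loses value.

0.9509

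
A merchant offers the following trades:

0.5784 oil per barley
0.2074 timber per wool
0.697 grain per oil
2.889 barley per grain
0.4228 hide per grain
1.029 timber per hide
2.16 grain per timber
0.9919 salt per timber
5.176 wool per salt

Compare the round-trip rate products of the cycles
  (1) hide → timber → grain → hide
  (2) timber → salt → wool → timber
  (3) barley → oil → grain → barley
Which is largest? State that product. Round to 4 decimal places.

1.1647

(1) 1.029 × 2.16 × 0.4228 = 0.93973
(2) 0.9919 × 5.176 × 0.2074 = 1.06481
(3) 0.5784 × 0.697 × 2.889 = 1.16469
Highest is cycle (3) at 1.1647 (>1, arbitrage).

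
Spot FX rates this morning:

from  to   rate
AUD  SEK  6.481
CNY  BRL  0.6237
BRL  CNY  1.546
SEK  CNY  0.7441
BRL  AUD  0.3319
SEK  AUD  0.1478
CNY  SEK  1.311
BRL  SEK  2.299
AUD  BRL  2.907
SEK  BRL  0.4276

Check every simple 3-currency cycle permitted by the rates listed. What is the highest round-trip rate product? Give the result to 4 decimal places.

SEK→CNY→BRL→SEK: 0.7441 × 0.6237 × 2.299 = 1.06695
SEK→AUD→BRL→SEK: 0.1478 × 2.907 × 2.299 = 0.98778
SEK→BRL→AUD→SEK: 0.4276 × 0.3319 × 6.481 = 0.91979
SEK→BRL→CNY→SEK: 0.4276 × 1.546 × 1.311 = 0.86666
Maximum is SEK→CNY→BRL→SEK at 1.0670; arbitrage exists.

1.0670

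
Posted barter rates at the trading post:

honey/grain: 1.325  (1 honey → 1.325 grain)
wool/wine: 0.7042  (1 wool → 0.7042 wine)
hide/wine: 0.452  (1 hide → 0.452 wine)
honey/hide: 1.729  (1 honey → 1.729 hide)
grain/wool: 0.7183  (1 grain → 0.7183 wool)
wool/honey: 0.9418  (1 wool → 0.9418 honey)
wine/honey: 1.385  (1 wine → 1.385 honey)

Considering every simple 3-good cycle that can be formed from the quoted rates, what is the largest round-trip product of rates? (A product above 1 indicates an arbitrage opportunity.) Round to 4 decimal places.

honey→hide→wine→honey: 1.729 × 0.452 × 1.385 = 1.08239
grain→wool→honey→grain: 0.7183 × 0.9418 × 1.325 = 0.89636
Maximum is honey→hide→wine→honey at 1.0824; arbitrage exists.

1.0824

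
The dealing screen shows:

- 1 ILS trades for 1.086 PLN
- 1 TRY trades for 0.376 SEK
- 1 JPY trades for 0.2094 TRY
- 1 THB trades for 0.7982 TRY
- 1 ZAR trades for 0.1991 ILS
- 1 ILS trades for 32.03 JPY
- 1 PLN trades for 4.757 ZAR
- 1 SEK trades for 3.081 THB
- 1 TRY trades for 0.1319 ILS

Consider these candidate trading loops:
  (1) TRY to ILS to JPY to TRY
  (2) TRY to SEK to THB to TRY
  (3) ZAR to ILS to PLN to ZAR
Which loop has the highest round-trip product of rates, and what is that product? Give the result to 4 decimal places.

1.0286

(1) 0.1319 × 32.03 × 0.2094 = 0.88466
(2) 0.376 × 3.081 × 0.7982 = 0.92468
(3) 0.1991 × 1.086 × 4.757 = 1.02857
Highest is cycle (3) at 1.0286 (>1, arbitrage).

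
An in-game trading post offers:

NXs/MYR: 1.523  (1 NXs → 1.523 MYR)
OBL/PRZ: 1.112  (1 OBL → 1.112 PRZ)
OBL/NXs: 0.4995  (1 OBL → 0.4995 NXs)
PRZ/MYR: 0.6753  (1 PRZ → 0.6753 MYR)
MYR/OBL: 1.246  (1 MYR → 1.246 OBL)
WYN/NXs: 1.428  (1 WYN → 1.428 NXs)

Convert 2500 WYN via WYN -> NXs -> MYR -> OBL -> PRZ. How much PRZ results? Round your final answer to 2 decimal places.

2500 WYN × 1.428 = 3570 NXs
3570 NXs × 1.523 = 5437.11 MYR
5437.11 MYR × 1.246 = 6774.63906 OBL
6774.63906 OBL × 1.112 = 7533.39863472 PRZ

7533.40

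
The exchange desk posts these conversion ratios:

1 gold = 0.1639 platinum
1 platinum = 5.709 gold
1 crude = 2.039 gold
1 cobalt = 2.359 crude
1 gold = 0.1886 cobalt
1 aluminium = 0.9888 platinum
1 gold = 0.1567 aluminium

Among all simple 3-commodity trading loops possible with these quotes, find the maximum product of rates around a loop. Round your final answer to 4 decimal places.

crude→gold→cobalt→crude: 2.039 × 0.1886 × 2.359 = 0.90717
platinum→gold→aluminium→platinum: 5.709 × 0.1567 × 0.9888 = 0.88458
Maximum is crude→gold→cobalt→crude at 0.9072; no arbitrage — every cycle loses value.

0.9072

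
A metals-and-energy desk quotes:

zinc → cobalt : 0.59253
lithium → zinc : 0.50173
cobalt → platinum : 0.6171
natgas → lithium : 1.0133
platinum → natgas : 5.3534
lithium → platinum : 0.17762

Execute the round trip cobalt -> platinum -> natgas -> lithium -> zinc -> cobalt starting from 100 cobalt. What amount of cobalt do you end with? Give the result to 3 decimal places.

100 cobalt × 0.6171 = 61.71 platinum
61.71 platinum × 5.3534 = 330.358314 natgas
330.358314 natgas × 1.0133 = 334.7520795762 lithium
334.7520795762 lithium × 0.50173 = 167.955160885766826 zinc
167.955160885766826 zinc × 0.59253 = 99.51847147964341740978 cobalt

99.518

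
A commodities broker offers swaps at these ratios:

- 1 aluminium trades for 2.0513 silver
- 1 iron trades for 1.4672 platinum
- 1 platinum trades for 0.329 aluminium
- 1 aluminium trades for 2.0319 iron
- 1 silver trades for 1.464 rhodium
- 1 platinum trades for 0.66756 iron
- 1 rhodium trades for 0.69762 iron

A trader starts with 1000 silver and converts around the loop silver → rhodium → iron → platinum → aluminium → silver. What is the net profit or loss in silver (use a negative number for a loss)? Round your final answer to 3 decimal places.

11.287

1000 silver × 1.464 = 1464 rhodium
1464 rhodium × 0.69762 = 1021.31568 iron
1021.31568 iron × 1.4672 = 1498.474365696 platinum
1498.474365696 platinum × 0.329 = 492.998066313984 aluminium
492.998066313984 aluminium × 2.0513 = 1011.2869334298753792 silver
Net change: 1011.2869334298753792 − 1000 = 11.2869334298753792 silver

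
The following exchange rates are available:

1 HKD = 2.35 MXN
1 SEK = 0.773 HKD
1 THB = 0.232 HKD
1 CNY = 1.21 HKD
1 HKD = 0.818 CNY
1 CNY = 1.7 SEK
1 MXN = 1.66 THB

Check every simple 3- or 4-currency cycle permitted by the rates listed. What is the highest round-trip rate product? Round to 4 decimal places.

CNY→SEK→HKD→CNY: 1.7 × 0.773 × 0.818 = 1.07493
MXN→THB→HKD→MXN: 1.66 × 0.232 × 2.35 = 0.90503
Maximum is CNY→SEK→HKD→CNY at 1.0749; arbitrage exists.

1.0749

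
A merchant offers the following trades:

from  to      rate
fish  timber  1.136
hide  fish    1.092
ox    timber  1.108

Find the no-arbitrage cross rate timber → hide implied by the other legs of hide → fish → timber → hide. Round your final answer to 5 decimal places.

0.80612

Known legs of the cycle: 1.092 × 1.136 = 1.240512
For no arbitrage the full-cycle product must be 1, so the missing rate is 1 / 1.240512 ≈ 0.8061188.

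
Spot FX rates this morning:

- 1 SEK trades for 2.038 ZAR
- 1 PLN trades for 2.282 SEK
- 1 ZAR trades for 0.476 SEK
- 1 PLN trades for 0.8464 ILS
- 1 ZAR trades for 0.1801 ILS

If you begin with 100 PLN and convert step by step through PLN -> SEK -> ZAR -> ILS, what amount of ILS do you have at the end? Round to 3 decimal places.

83.759

100 PLN × 2.282 = 228.2 SEK
228.2 SEK × 2.038 = 465.0716 ZAR
465.0716 ZAR × 0.1801 = 83.75939516 ILS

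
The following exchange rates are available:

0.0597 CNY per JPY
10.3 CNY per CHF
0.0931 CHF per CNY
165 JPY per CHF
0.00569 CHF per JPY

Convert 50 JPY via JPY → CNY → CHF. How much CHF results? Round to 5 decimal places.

50 JPY × 0.0597 = 2.985 CNY
2.985 CNY × 0.0931 = 0.2779035 CHF

0.27790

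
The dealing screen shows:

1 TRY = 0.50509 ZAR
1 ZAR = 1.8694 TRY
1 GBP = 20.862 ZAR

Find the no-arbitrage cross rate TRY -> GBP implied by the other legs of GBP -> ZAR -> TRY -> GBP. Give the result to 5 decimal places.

0.02564

Known legs of the cycle: 20.862 × 1.8694 = 38.9994228
For no arbitrage the full-cycle product must be 1, so the missing rate is 1 / 38.9994228 ≈ 0.0256414.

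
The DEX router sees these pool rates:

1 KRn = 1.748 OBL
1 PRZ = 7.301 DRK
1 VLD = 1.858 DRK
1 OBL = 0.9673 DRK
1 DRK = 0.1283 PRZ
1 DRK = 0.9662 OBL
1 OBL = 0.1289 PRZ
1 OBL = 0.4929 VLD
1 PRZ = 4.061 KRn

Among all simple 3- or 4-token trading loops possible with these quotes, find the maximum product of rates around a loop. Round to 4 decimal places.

0.9150

PRZ→KRn→OBL→PRZ: 4.061 × 1.748 × 0.1289 = 0.91501
PRZ→DRK→OBL→PRZ: 7.301 × 0.9662 × 0.1289 = 0.90929
VLD→DRK→OBL→VLD: 1.858 × 0.9662 × 0.4929 = 0.88485
PRZ→KRn→OBL→DRK→PRZ: 4.061 × 1.748 × 0.9673 × 0.1283 = 0.88097
Maximum is PRZ→KRn→OBL→PRZ at 0.9150; no arbitrage — every cycle loses value.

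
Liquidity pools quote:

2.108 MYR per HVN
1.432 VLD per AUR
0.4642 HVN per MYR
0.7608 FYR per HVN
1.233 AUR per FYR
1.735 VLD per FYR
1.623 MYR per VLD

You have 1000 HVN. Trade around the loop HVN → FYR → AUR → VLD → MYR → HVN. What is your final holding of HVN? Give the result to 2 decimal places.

1012.05

1000 HVN × 0.7608 = 760.8 FYR
760.8 FYR × 1.233 = 938.0664 AUR
938.0664 AUR × 1.432 = 1343.3110848 VLD
1343.3110848 VLD × 1.623 = 2180.1938906304 MYR
2180.1938906304 MYR × 0.4642 = 1012.04600403063168 HVN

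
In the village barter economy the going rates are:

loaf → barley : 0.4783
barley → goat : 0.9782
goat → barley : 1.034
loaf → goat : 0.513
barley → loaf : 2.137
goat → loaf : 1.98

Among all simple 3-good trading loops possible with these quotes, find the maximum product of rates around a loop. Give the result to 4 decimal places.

1.1336

loaf→goat→barley→loaf: 0.513 × 1.034 × 2.137 = 1.13355
loaf→barley→goat→loaf: 0.4783 × 0.9782 × 1.98 = 0.92639
Maximum is loaf→goat→barley→loaf at 1.1336; arbitrage exists.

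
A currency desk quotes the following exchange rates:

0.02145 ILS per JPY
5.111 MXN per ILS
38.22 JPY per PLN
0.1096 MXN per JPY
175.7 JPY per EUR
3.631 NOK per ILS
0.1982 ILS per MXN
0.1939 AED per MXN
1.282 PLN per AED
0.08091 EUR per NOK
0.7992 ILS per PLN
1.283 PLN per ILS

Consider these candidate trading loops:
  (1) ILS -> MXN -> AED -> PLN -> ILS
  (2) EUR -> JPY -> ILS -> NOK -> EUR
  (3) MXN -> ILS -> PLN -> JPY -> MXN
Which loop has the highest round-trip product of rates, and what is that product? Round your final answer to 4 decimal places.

1.1072

(1) 5.111 × 0.1939 × 1.282 × 0.7992 = 1.01538
(2) 175.7 × 0.02145 × 3.631 × 0.08091 = 1.10720
(3) 0.1982 × 1.283 × 38.22 × 0.1096 = 1.06520
Highest is cycle (2) at 1.1072 (>1, arbitrage).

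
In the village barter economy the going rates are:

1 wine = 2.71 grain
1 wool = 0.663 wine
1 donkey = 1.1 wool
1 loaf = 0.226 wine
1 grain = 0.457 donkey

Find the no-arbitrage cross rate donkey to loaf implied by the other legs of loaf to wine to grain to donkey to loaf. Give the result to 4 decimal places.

3.5728

Known legs of the cycle: 0.226 × 2.71 × 0.457 = 0.27989422
For no arbitrage the full-cycle product must be 1, so the missing rate is 1 / 0.27989422 ≈ 3.572778.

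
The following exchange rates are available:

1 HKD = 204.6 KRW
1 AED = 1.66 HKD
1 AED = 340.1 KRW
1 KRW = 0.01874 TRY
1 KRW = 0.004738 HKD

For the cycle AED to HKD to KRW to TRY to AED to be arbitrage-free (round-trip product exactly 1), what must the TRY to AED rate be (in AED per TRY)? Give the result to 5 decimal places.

0.15711

Known legs of the cycle: 1.66 × 204.6 × 0.01874 = 6.36477864
For no arbitrage the full-cycle product must be 1, so the missing rate is 1 / 6.36477864 ≈ 0.1571147.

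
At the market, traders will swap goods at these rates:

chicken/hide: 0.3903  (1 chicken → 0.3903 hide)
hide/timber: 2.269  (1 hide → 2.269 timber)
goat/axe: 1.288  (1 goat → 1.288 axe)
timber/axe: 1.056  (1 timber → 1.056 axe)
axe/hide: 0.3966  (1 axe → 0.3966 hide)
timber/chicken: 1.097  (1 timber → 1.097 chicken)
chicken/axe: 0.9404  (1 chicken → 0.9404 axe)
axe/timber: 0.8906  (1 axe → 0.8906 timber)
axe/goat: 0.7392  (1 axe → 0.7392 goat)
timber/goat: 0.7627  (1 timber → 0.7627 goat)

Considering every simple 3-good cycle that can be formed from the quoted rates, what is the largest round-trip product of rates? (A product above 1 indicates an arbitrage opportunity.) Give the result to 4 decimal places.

0.9715

hide→timber→chicken→hide: 2.269 × 1.097 × 0.3903 = 0.97149
hide→timber→axe→hide: 2.269 × 1.056 × 0.3966 = 0.95028
axe→timber→chicken→axe: 0.8906 × 1.097 × 0.9404 = 0.91876
axe→timber→goat→axe: 0.8906 × 0.7627 × 1.288 = 0.87489
Maximum is hide→timber→chicken→hide at 0.9715; no arbitrage — every cycle loses value.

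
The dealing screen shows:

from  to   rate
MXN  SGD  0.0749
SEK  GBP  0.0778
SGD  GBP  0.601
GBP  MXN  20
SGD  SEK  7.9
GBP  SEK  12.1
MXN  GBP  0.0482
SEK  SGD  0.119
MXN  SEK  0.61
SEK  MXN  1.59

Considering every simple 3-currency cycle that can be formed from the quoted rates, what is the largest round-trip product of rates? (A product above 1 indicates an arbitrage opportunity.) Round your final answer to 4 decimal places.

0.9492

GBP→MXN→SEK→GBP: 20 × 0.61 × 0.0778 = 0.94916
SGD→SEK→MXN→SGD: 7.9 × 1.59 × 0.0749 = 0.94082
GBP→SEK→MXN→GBP: 12.1 × 1.59 × 0.0482 = 0.92732
SGD→GBP→MXN→SGD: 0.601 × 20 × 0.0749 = 0.90030
SGD→GBP→SEK→SGD: 0.601 × 12.1 × 0.119 = 0.86538
Maximum is GBP→MXN→SEK→GBP at 0.9492; no arbitrage — every cycle loses value.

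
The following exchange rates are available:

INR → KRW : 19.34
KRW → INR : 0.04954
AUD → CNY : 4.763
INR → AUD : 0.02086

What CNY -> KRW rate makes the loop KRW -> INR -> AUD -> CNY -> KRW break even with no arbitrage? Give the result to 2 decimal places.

Known legs of the cycle: 0.04954 × 0.02086 × 4.763 = 0.0049221051572
For no arbitrage the full-cycle product must be 1, so the missing rate is 1 / 0.0049221051572 ≈ 203.1651.

203.17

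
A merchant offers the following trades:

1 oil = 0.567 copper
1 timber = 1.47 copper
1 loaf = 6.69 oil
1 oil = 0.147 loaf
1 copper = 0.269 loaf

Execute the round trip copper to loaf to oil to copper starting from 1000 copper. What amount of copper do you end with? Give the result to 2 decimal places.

1000 copper × 0.269 = 269 loaf
269 loaf × 6.69 = 1799.61 oil
1799.61 oil × 0.567 = 1020.37887 copper

1020.38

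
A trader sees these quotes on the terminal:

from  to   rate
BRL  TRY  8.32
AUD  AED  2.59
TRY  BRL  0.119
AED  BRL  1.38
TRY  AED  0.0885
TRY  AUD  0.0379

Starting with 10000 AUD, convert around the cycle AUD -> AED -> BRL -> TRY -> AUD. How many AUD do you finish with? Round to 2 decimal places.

11270.45

10000 AUD × 2.59 = 25900 AED
25900 AED × 1.38 = 35742 BRL
35742 BRL × 8.32 = 297373.44 TRY
297373.44 TRY × 0.0379 = 11270.453376 AUD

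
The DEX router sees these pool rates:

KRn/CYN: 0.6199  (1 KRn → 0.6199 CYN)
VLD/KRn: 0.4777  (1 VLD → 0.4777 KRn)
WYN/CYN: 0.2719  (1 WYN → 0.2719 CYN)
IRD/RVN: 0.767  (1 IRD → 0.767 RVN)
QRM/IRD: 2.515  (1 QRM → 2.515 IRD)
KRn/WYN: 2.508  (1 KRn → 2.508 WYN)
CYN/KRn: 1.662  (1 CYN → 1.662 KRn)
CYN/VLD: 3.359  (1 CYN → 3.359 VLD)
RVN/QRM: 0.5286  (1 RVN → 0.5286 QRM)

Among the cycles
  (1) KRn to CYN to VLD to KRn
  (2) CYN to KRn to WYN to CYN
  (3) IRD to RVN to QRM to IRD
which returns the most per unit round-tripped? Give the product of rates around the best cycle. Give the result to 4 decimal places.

1.1334

(1) 0.6199 × 3.359 × 0.4777 = 0.99469
(2) 1.662 × 2.508 × 0.2719 = 1.13336
(3) 0.767 × 0.5286 × 2.515 = 1.01967
Highest is cycle (2) at 1.1334 (>1, arbitrage).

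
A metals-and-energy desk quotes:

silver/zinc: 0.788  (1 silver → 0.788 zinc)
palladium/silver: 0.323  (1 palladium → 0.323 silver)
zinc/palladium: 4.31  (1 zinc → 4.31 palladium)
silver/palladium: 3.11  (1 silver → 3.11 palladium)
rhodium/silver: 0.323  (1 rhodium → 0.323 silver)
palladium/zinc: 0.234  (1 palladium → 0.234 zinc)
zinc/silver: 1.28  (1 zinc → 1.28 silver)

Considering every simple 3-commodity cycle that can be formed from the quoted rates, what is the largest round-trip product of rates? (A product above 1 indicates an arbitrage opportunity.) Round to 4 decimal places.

palladium→silver→zinc→palladium: 0.323 × 0.788 × 4.31 = 1.09700
palladium→zinc→silver→palladium: 0.234 × 1.28 × 3.11 = 0.93151
Maximum is palladium→silver→zinc→palladium at 1.0970; arbitrage exists.

1.0970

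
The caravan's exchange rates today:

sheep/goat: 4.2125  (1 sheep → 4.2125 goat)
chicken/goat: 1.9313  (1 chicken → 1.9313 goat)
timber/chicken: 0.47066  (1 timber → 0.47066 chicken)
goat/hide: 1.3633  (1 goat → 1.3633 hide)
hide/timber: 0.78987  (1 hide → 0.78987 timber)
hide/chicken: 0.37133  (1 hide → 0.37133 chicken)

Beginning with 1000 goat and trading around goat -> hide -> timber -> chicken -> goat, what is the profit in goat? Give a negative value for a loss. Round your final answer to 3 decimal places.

1000 goat × 1.3633 = 1363.3 hide
1363.3 hide × 0.78987 = 1076.829771 timber
1076.829771 timber × 0.47066 = 506.82070001886 chicken
506.82070001886 chicken × 1.9313 = 978.822817946424318 goat
Net change: 978.822817946424318 − 1000 = -21.177182053575682 goat

-21.177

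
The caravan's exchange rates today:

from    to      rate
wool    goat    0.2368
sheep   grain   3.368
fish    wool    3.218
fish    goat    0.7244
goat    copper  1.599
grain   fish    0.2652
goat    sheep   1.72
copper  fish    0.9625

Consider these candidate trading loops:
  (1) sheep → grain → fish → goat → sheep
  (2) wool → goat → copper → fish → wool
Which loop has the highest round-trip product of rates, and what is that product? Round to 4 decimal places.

(1) 3.368 × 0.2652 × 0.7244 × 1.72 = 1.11289
(2) 0.2368 × 1.599 × 0.9625 × 3.218 = 1.17278
Highest is cycle (2) at 1.1728 (>1, arbitrage).

1.1728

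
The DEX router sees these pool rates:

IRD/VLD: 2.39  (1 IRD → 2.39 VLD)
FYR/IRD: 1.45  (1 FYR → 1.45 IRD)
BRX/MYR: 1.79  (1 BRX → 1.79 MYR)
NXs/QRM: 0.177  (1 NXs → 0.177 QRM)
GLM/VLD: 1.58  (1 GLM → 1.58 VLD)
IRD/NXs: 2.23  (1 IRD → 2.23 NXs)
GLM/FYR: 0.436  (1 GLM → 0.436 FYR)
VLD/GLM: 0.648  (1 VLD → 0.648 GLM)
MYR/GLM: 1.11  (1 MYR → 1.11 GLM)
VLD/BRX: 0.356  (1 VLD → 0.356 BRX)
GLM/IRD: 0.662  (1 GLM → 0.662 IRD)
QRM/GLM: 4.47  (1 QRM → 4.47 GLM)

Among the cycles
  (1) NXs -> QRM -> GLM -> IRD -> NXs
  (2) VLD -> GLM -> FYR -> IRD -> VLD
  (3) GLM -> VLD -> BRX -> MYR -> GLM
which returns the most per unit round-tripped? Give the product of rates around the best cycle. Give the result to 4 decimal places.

(1) 0.177 × 4.47 × 0.662 × 2.23 = 1.16800
(2) 0.648 × 0.436 × 1.45 × 2.39 = 0.97910
(3) 1.58 × 0.356 × 1.79 × 1.11 = 1.11759
Highest is cycle (1) at 1.1680 (>1, arbitrage).

1.1680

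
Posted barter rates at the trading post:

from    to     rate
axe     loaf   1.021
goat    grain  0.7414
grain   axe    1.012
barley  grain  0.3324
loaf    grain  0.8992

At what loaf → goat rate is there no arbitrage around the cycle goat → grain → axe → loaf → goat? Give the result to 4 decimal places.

1.3054

Known legs of the cycle: 0.7414 × 1.012 × 1.021 = 0.7660530328
For no arbitrage the full-cycle product must be 1, so the missing rate is 1 / 0.7660530328 ≈ 1.305393.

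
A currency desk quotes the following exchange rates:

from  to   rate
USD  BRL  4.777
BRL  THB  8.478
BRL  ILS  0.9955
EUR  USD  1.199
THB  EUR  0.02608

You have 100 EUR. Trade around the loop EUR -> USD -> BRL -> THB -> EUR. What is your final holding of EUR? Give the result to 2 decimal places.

126.64

100 EUR × 1.199 = 119.9 USD
119.9 USD × 4.777 = 572.7623 BRL
572.7623 BRL × 8.478 = 4855.8787794 THB
4855.8787794 THB × 0.02608 = 126.641318566752 EUR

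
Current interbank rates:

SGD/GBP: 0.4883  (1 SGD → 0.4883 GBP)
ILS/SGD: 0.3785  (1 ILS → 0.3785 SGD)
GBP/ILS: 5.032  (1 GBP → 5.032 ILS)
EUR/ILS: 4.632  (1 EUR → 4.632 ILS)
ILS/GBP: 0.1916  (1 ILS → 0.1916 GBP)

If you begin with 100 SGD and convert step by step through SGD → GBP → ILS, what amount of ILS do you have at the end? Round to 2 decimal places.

245.71

100 SGD × 0.4883 = 48.83 GBP
48.83 GBP × 5.032 = 245.71256 ILS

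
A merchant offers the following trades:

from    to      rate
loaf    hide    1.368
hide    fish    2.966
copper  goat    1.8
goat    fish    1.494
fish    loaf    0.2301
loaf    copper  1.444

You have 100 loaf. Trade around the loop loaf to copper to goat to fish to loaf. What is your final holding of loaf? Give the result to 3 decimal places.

89.353

100 loaf × 1.444 = 144.4 copper
144.4 copper × 1.8 = 259.92 goat
259.92 goat × 1.494 = 388.32048 fish
388.32048 fish × 0.2301 = 89.352542448 loaf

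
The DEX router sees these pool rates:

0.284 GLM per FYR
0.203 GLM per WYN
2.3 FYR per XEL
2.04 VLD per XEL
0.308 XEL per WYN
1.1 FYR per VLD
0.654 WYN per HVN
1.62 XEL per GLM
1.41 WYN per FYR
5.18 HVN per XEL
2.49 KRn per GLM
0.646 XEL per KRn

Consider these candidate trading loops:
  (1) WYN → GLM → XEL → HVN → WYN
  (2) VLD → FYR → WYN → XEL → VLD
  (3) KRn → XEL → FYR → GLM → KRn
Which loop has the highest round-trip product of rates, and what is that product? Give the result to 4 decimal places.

1.1141

(1) 0.203 × 1.62 × 5.18 × 0.654 = 1.11409
(2) 1.1 × 1.41 × 0.308 × 2.04 = 0.97452
(3) 0.646 × 2.3 × 0.284 × 2.49 = 1.05070
Highest is cycle (1) at 1.1141 (>1, arbitrage).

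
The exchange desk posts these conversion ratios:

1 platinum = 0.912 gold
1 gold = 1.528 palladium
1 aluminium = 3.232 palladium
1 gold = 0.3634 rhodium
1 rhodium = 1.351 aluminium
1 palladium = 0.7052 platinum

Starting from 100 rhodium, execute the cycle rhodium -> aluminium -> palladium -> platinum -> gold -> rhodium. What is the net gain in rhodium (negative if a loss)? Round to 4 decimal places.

100 rhodium × 1.351 = 135.1 aluminium
135.1 aluminium × 3.232 = 436.6432 palladium
436.6432 palladium × 0.7052 = 307.92078464 platinum
307.92078464 platinum × 0.912 = 280.82375559168 gold
280.82375559168 gold × 0.3634 = 102.051352782016512 rhodium
Net change: 102.051352782016512 − 100 = 2.051352782016512 rhodium

2.0514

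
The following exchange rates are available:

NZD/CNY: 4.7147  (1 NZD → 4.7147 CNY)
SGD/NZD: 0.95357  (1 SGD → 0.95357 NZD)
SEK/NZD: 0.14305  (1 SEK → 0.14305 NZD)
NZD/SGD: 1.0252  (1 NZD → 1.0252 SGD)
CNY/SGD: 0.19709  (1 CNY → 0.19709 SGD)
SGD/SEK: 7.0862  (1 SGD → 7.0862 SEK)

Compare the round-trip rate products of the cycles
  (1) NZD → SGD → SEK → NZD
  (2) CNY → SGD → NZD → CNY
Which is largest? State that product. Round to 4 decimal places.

(1) 1.0252 × 7.0862 × 0.14305 = 1.03923
(2) 0.19709 × 0.95357 × 4.7147 = 0.88608
Highest is cycle (1) at 1.0392 (>1, arbitrage).

1.0392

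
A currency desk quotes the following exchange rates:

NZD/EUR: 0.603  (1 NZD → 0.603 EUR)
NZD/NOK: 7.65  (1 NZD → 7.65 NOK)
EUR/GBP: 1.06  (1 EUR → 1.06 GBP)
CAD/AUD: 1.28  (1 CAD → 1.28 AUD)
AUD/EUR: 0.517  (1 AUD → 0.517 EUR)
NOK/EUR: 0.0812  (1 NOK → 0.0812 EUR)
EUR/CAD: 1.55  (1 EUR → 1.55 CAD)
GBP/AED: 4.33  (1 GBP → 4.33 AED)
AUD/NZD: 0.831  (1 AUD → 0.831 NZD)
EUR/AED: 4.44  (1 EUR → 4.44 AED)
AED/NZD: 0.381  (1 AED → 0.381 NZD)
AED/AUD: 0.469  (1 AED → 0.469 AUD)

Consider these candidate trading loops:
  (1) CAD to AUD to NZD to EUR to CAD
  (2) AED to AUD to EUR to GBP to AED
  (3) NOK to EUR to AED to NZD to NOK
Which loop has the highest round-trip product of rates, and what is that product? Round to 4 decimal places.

(1) 1.28 × 0.831 × 0.603 × 1.55 = 0.99417
(2) 0.469 × 0.517 × 1.06 × 4.33 = 1.11290
(3) 0.0812 × 4.44 × 0.381 × 7.65 = 1.05081
Highest is cycle (2) at 1.1129 (>1, arbitrage).

1.1129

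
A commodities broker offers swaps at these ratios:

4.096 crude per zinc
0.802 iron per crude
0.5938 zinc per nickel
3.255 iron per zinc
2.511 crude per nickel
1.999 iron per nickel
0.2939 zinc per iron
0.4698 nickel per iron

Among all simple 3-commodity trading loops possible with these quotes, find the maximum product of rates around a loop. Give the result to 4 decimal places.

0.9655

crude→iron→zinc→crude: 0.802 × 0.2939 × 4.096 = 0.96546
crude→iron→nickel→crude: 0.802 × 0.4698 × 2.511 = 0.94609
zinc→iron→nickel→zinc: 3.255 × 0.4698 × 0.5938 = 0.90804
Maximum is crude→iron→zinc→crude at 0.9655; no arbitrage — every cycle loses value.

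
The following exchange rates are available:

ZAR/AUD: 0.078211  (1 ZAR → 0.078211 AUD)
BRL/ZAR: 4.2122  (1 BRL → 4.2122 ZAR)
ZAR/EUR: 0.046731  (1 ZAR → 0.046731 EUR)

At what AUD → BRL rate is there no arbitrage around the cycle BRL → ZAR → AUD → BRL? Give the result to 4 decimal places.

3.0355

Known legs of the cycle: 4.2122 × 0.078211 = 0.3294403742
For no arbitrage the full-cycle product must be 1, so the missing rate is 1 / 0.3294403742 ≈ 3.035451.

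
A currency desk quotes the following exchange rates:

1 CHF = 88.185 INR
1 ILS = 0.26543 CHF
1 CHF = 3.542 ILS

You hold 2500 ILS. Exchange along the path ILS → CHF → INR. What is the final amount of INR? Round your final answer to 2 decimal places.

58517.36

2500 ILS × 0.26543 = 663.575 CHF
663.575 CHF × 88.185 = 58517.361375 INR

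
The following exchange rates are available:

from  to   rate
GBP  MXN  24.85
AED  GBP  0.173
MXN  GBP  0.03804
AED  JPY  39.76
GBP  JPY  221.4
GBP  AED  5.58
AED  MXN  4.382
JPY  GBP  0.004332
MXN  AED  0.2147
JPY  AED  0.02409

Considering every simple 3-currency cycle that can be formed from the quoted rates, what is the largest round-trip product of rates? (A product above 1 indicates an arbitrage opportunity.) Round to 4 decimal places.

0.9611

GBP→AED→JPY→GBP: 5.58 × 39.76 × 0.004332 = 0.96110
GBP→AED→MXN→GBP: 5.58 × 4.382 × 0.03804 = 0.93014
GBP→MXN→AED→GBP: 24.85 × 0.2147 × 0.173 = 0.92301
GBP→JPY→AED→GBP: 221.4 × 0.02409 × 0.173 = 0.92270
Maximum is GBP→AED→JPY→GBP at 0.9611; no arbitrage — every cycle loses value.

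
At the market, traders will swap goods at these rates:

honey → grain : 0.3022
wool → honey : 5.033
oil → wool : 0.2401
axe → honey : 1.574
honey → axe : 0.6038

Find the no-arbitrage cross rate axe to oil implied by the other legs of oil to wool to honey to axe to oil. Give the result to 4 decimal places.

Known legs of the cycle: 0.2401 × 5.033 × 0.6038 = 0.72964598854
For no arbitrage the full-cycle product must be 1, so the missing rate is 1 / 0.72964598854 ≈ 1.370528.

1.3705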